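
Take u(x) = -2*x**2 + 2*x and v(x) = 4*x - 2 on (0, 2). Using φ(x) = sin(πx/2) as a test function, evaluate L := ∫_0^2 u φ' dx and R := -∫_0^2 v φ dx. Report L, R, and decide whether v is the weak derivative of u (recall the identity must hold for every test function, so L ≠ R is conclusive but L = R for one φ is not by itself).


LHS = 8/π, RHS = -8/π. No, v is not the weak derivative of u.

u(x) = -2*x**2 + 2*x, classical derivative u'(x) = 2 - 4*x.
φ(x) = sin(πx/2), so φ'(x) = π*cos(π*x/2)/2.
Note φ(0) = φ(2) = 0, so the boundary term u·φ vanishes.
LHS = ∫_0^2 u(x) φ'(x) dx = ∫_0^2 (-π*x^2*cos(π*x/2) + π*x*cos(π*x/2)) dx. Term by term:
  ∫_0^2 π*x*cos(π*x/2) dx = -8/π;  ∫_0^2 -π*x^2*cos(π*x/2) dx = 16/π.
Sum: -8/π + 16/π = 8/π.
So LHS = 8/π.
∫_0^2 v(x) φ(x) dx = ∫_0^2 (4*x*sin(π*x/2) - 2*sin(π*x/2)) dx. Term by term:
  ∫_0^2 -2*sin(π*x/2) dx = -8/π;  ∫_0^2 4*x*sin(π*x/2) dx = 16/π.
Sum: -8/π + 16/π = 8/π.
So RHS = -∫_0^2 v(x) φ(x) dx = -8/π.
LHS − RHS = 16/π ≠ 0, so the identity fails.
(For a valid weak derivative the identity must hold for EVERY test function, in particular this one. The failure shows v is NOT the weak derivative of u.)
Correct weak derivative would be u'(x) = 2 - 4*x.


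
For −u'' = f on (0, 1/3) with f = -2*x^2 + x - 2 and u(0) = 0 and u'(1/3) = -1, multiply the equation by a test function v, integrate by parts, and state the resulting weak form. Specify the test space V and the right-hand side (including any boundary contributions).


V = {v ∈ H^1(0, 1/3) : v(0) = 0} (test functions vanish at x = 0 where u is specified); weak form: ∫_0^1/3 u'v' dx = ∫_0^1/3 (-2*x^2 + x - 2) v dx − v(1/3) for all v ∈ V.

Multiply both sides by a test function v and integrate from 0 to 1/3:
  ∫_0^1/3 −u''(x) v(x) dx = ∫_0^1/3 f(x) v(x) dx.
Integrate the LHS by parts once:
  ∫_0^1/3 −u'' v dx = −[u'(x) v(x)]_0^1/3 + ∫_0^1/3 u'(x) v'(x) dx.
Thus ∫_0^1/3 u'(x) v'(x) dx = ∫_0^1/3 f(x) v(x) dx + [u'(x) v(x)]_0^1/3.
Choose V so that boundary terms are either known or forced to vanish.
Mixed BC: u(0) = 0 (Dirichlet) and u'(1/3) = -1 (Neumann). Define V = {v ∈ H^1(0, 1/3) : v(0) = 0}. Then [u' v]_0^1/3 = u'(1/3)·v(1/3) − u'(0)·0 = − v(1/3).
Weak formulation: find u (satisfying any essential BC) such that ∫_0^1/3 u'(x) v'(x) dx = ∫_0^1/3 f v dx − v(1/3) for all v ∈ V (Dirichlet at 0 absorbed into V; Neumann datum at x = 1/3 contributes the boundary term).
Substituting f(x) = -2*x^2 + x - 2, the right-hand side is ∫_0^1/3 (-2*x^2 + x - 2) v dx − v(1/3).


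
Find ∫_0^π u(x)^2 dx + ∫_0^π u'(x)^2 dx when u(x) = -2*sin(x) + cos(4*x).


||u||_{H^1(0,π)}^2 = 136/15 + 25*π/2

u'(x) = -4*sin(4*x) - 2*cos(x).
Expand u² and (u')² and integrate term by term on (0, π), using: for integers n ≥ 1, ∫_0^π sin²(nx) dx = ∫_0^π cos²(nx) dx = π/2; for n ≠ n', ∫_0^π sin(nx)sin(n'x) dx = ∫_0^π cos(nx)cos(n'x) dx = 0; and by product-to-sum, ∫_0^π sin(nx)cos(n'x) dx = ½∫_0^π [sin((n+n')x) + sin((n−n')x)] dx, which is 0 when n+n' is even and 2n/(n²−n'²) when n+n' is odd (it need not vanish on (0, π)).
  u² squared terms: (-2)²·∫sin(x)² dx = 4·π/2 = 2*π;  (1)²·∫cos(4x)² dx = 1·π/2 = π/2.
  u² cross terms: 2·(-2)·(1)·∫sin(x)·cos(4x) dx = -4·(-2/15) = 8/15.
  So ∫_0^π u² dx = 2*π + π/2 + 8/15 = 8/15 + 5*π/2.
  (u')² squared terms: (-4)²·∫sin(4x)² dx = 16·π/2 = 8*π;  (-2)²·∫cos(x)² dx = 4·π/2 = 2*π.
  (u')² cross terms: 2·(-4)·(-2)·∫sin(4x)·cos(x) dx = 16·(8/15) = 128/15.
  So ∫_0^π (u')² dx = 8*π + 2*π + 128/15 = 128/15 + 10*π.
||u||_{H^1}^2 = (8/15 + 5*π/2) + (128/15 + 10*π) = 136/15 + 25*π/2.


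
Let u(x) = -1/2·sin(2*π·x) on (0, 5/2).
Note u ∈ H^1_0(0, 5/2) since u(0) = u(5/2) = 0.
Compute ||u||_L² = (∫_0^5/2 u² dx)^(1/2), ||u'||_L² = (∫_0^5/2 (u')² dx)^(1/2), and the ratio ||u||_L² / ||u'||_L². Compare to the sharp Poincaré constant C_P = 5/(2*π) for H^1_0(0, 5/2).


||u||_L² / ||u'||_L² = 1/(2*π) < C_P = 5/(2*π).

u(x) = -1/2·sin(2*π·x), so u'(x) = -π*cos(2*π*x).
Writing u(x) = A·sin(kπx/L) with A = -1/2 and k = 5, use ∫_0^L sin²(kπx/L) dx = L/2 and ∫_0^L cos²(kπx/L) dx = L/2.
u² = 1/4·sin²(2*π·x) and (u')² = π^2·cos²(2*π·x), and each of sin², cos² integrates to L/2 = 5/4 over (0, 5/2).
∫_0^5/2 u² dx = 5/16, so ||u||_L² = sqrt(5)/4.
∫_0^5/2 (u')² dx = 5*π^2/4, so ||u'||_L² = sqrt(5)*π/2.
Ratio ||u||_L² / ||u'||_L² = 1/(2*π).
Sharp Poincaré constant on H^1_0(0, 5/2) is C_P = L/π = 5/(2*π), achieved by sin(2*π/5·x).
This is the k = 5 harmonic; the ratio L/(kπ) is strictly less than C_P = L/π, consistent with the sharp inequality ||u||_L² ≤ C_P ||u'||_L².


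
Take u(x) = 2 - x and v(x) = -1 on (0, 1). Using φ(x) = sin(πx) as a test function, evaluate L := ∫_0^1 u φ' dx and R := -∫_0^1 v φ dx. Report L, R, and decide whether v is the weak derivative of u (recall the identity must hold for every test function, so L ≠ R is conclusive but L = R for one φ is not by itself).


LHS = 2/π, RHS = 2/π. Yes, v = u' weakly.

u(x) = 2 - x, classical derivative u'(x) = -1.
φ(x) = sin(πx), so φ'(x) = π*cos(π*x).
Note φ(0) = φ(1) = 0, so the boundary term u·φ vanishes.
LHS = ∫_0^1 u(x) φ'(x) dx = ∫_0^1 (-π*x*cos(π*x) + 2*π*cos(π*x)) dx. Term by term:
  ∫_0^1 2*π*cos(π*x) dx = 0;  ∫_0^1 -π*x*cos(π*x) dx = 2/π.
Sum: 0 + 2/π = 2/π.
So LHS = 2/π.
∫_0^1 v(x) φ(x) dx = ∫_0^1 (-sin(π*x)) dx. Term by term:
  ∫_0^1 -sin(π*x) dx = -2/π.
So RHS = -∫_0^1 v(x) φ(x) dx = 2/π.
LHS = RHS, so the identity holds for this test φ.
Moreover u is smooth here and v(x) = u'(x) = -1 pointwise, so the identity holds for every test function. Hence v is the weak derivative of u.


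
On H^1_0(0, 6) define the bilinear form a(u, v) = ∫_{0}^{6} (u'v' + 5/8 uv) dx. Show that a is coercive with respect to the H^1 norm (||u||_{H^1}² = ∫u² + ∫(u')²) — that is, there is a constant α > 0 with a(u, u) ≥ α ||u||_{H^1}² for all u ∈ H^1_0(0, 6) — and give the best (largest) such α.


α = (π^2 + 45/2)/(π^2 + 36)

Coercivity of a(·,·) on H^1_0(0, 6) means a(u, u) ≥ α ||u||_{H^1}² for every u ∈ H^1_0.
The interval has length L = 6, and Poincaré/coercivity depend only on L. Here a(u, u) = ∫(u')² + (5/8)·∫u².
Here 0 < c = 5/8 < 1. The condition a(u,u) ≥ α||u||_{H^1}² reads (1−α)∫(u')² ≥ (α−c)∫u². Any admissible α is ≤ 1 (rapidly oscillating u have ∫u²/∫(u')² → 0), and α = 1 would force 0 ≥ (1−c)∫u², impossible since c < 1; so 1−α > 0. By the sharp Poincaré inequality on H^1_0 of an interval of length L, ∫(u')² ≥ (π/L)²∫u² with equality for the first sine mode sin(π(x−x₀)/L) (x₀ the left endpoint), so the inequality holds for all u iff (1−α)(π/L)² ≥ α − c, i.e. α ≤ ((π/L)² + c)/((π/L)² + 1) = (1 + c(L/π)²)/(1 + (L/π)²). With (π/L)² = π^2/36 and c = 5/8, the largest admissible constant is α = ((π/L)² + c)/((π/L)² + 1).
Simplifying, α = (π^2 + 45/2)/(π^2 + 36).


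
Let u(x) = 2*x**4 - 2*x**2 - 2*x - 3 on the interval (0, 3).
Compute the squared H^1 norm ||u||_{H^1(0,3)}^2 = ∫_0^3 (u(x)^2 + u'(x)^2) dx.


||u||_{H^1}^2 = 108699/5

The H^1 norm (squared) on an interval (0, L) is
  ||u||_{H^1}^2 = ∫_0^L u(x)^2 dx + ∫_0^L u'(x)^2 dx.
Compute u'(x) = 8*x**3 - 4*x - 2.
Then u(x)^2 = 4*x**8 - 8*x**6 - 8*x**5 - 8*x**4 + 8*x**3 + 16*x**2 + 12*x + 9 and u'(x)^2 = 64*x**6 - 64*x**4 - 32*x**3 + 16*x**2 + 16*x + 4.
Integrate each monomial from 0 to 3 using ∫_0^3 c·x^n dx = c·3^(n+1)/(n+1):
  ∫_0^3 u(x)^2 dx = ∫_0^3 (4*x^8 - 8*x^6 - 8*x^5 - 8*x^4 + 8*x^3 + 16*x^2 + 12*x + 9) dx. Term by term:
    ∫_0^3 4*x^8 dx = 8748;  ∫_0^3 -8*x^6 dx = -17496/7;  ∫_0^3 -8*x^5 dx = -972;
    ∫_0^3 -8*x^4 dx = -1944/5;  ∫_0^3 8*x^3 dx = 162;  ∫_0^3 16*x^2 dx = 144;
    ∫_0^3 12*x dx = 54;  ∫_0^3 9 dx = 27.
  Sum: 8748 − 17496/7 − 972 − 1944/5 + 162 + 144 + 54 + 27 = 184617/35.
  ∫_0^3 u'(x)^2 dx = ∫_0^3 (64*x^6 - 64*x^4 - 32*x^3 + 16*x^2 + 16*x + 4) dx. Term by term:
    ∫_0^3 64*x^6 dx = 139968/7;  ∫_0^3 -64*x^4 dx = -15552/5;  ∫_0^3 -32*x^3 dx = -648;
    ∫_0^3 16*x^2 dx = 144;  ∫_0^3 16*x dx = 72;  ∫_0^3 4 dx = 12.
  Sum: 139968/7 − 15552/5 − 648 + 144 + 72 + 12 = 576276/35.
Adding: ||u||_{H^1}^2 = 184617/35 + 576276/35 = 108699/5.


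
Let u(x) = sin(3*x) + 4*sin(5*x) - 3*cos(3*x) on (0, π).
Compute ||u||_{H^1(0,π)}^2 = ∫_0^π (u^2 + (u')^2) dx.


||u||_{H^1(0,π)}^2 = 258*π

u'(x) = 9*sin(3*x) + 3*cos(3*x) + 20*cos(5*x).
Expand u² and (u')² and integrate term by term on (0, π), using: for integers n ≥ 1, ∫_0^π sin²(nx) dx = ∫_0^π cos²(nx) dx = π/2; for n ≠ n', ∫_0^π sin(nx)sin(n'x) dx = ∫_0^π cos(nx)cos(n'x) dx = 0; and by product-to-sum, ∫_0^π sin(nx)cos(n'x) dx = ½∫_0^π [sin((n+n')x) + sin((n−n')x)] dx, which is 0 when n+n' is even and 2n/(n²−n'²) when n+n' is odd (it need not vanish on (0, π)).
  u² squared terms: (-3)²·∫cos(3x)² dx = 9·π/2 = 9*π/2;  (4)²·∫sin(5x)² dx = 16·π/2 = 8*π;  (1)²·∫sin(3x)² dx = 1·π/2 = π/2.
  u² cross terms: 2·(-3)·(4)·∫cos(3x)·sin(5x) dx = -24·(0) = 0;  2·(-3)·(1)·∫cos(3x)·sin(3x) dx = -6·(0) = 0;  2·(4)·(1)·∫sin(5x)·sin(3x) dx = 8·(0) = 0.
  So ∫_0^π u² dx = 9*π/2 + 8*π + π/2 + 0 + 0 + 0 = 13*π.
  (u')² squared terms: (3)²·∫cos(3x)² dx = 9·π/2 = 9*π/2;  (9)²·∫sin(3x)² dx = 81·π/2 = 81*π/2;  (20)²·∫cos(5x)² dx = 400·π/2 = 200*π.
  (u')² cross terms: 2·(3)·(9)·∫cos(3x)·sin(3x) dx = 54·(0) = 0;  2·(3)·(20)·∫cos(3x)·cos(5x) dx = 120·(0) = 0;  2·(9)·(20)·∫sin(3x)·cos(5x) dx = 360·(0) = 0.
  So ∫_0^π (u')² dx = 9*π/2 + 81*π/2 + 200*π + 0 + 0 + 0 = 245*π.
||u||_{H^1}^2 = (13*π) + (245*π) = 258*π.


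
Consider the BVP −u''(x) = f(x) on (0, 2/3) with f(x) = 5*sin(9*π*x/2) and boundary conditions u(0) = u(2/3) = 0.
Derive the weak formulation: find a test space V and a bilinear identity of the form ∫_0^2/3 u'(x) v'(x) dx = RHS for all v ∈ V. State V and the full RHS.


V = H^1_0(0, 2/3) (so v(0) = v(2/3) = 0); weak form: ∫_0^2/3 u'v' dx = ∫_0^2/3 (5*sin(9*π*x/2)) v dx for all v ∈ V.

Multiply both sides by a test function v and integrate from 0 to 2/3:
  ∫_0^2/3 −u''(x) v(x) dx = ∫_0^2/3 f(x) v(x) dx.
Integrate the LHS by parts once:
  ∫_0^2/3 −u'' v dx = −[u'(x) v(x)]_0^2/3 + ∫_0^2/3 u'(x) v'(x) dx.
Thus ∫_0^2/3 u'(x) v'(x) dx = ∫_0^2/3 f(x) v(x) dx + [u'(x) v(x)]_0^2/3.
Choose V so that boundary terms are either known or forced to vanish.
u is Dirichlet: u(0) = u(2/3) = 0. Let V = H^1_0(0, 2/3); then v(0) = v(2/3) = 0, and [u' v]_0^2/3 = 0.
Weak formulation: find u (satisfying any essential BC) such that ∫_0^2/3 u'(x) v'(x) dx = ∫_0^2/3 f v dx for all v ∈ V.
Substituting f(x) = 5*sin(9*π*x/2), the right-hand side is ∫_0^2/3 (5*sin(9*π*x/2)) v dx.


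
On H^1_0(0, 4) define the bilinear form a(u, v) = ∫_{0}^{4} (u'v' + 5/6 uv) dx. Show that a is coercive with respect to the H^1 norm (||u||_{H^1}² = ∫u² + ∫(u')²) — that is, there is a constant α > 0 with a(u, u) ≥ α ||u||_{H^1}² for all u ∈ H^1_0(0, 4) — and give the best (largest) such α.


α = (π^2 + 40/3)/(π^2 + 16)

Coercivity of a(·,·) on H^1_0(0, 4) means a(u, u) ≥ α ||u||_{H^1}² for every u ∈ H^1_0.
The interval has length L = 4, and Poincaré/coercivity depend only on L. Here a(u, u) = ∫(u')² + (5/6)·∫u².
Here 0 < c = 5/6 < 1. The condition a(u,u) ≥ α||u||_{H^1}² reads (1−α)∫(u')² ≥ (α−c)∫u². Any admissible α is ≤ 1 (rapidly oscillating u have ∫u²/∫(u')² → 0), and α = 1 would force 0 ≥ (1−c)∫u², impossible since c < 1; so 1−α > 0. By the sharp Poincaré inequality on H^1_0 of an interval of length L, ∫(u')² ≥ (π/L)²∫u² with equality for the first sine mode sin(π(x−x₀)/L) (x₀ the left endpoint), so the inequality holds for all u iff (1−α)(π/L)² ≥ α − c, i.e. α ≤ ((π/L)² + c)/((π/L)² + 1) = (1 + c(L/π)²)/(1 + (L/π)²). With (π/L)² = π^2/16 and c = 5/6, the largest admissible constant is α = ((π/L)² + c)/((π/L)² + 1).
Simplifying, α = (π^2 + 40/3)/(π^2 + 16).


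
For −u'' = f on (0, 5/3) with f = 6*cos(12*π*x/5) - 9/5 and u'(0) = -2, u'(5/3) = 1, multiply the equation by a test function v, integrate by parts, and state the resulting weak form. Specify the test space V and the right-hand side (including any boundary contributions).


V = H^1(0, 5/3) (v unrestricted at boundary; u is determined up to an additive constant); weak form: ∫_0^5/3 u'v' dx = ∫_0^5/3 (6*cos(12*π*x/5) - 9/5) v dx + v(5/3) + 2·v(0) for all v ∈ V.

Multiply both sides by a test function v and integrate from 0 to 5/3:
  ∫_0^5/3 −u''(x) v(x) dx = ∫_0^5/3 f(x) v(x) dx.
Integrate the LHS by parts once:
  ∫_0^5/3 −u'' v dx = −[u'(x) v(x)]_0^5/3 + ∫_0^5/3 u'(x) v'(x) dx.
Thus ∫_0^5/3 u'(x) v'(x) dx = ∫_0^5/3 f(x) v(x) dx + [u'(x) v(x)]_0^5/3.
Choose V so that boundary terms are either known or forced to vanish.
u has inhomogeneous Neumann u'(0) = -2, u'(5/3) = 1. [u' v]_0^5/3 = (1)·v(5/3) − (-2)·v(0) = v(5/3) + 2·v(0). Take V = H^1(0, 5/3); boundary term becomes part of RHS.
Weak formulation: find u (satisfying any essential BC) such that ∫_0^5/3 u'(x) v'(x) dx = ∫_0^5/3 f v dx + v(5/3) + 2·v(0) for all v ∈ V (Neumann data are natural BCs: they enter the RHS as boundary terms).
Substituting f(x) = 6*cos(12*π*x/5) - 9/5, the right-hand side is ∫_0^5/3 (6*cos(12*π*x/5) - 9/5) v dx + v(5/3) + 2·v(0).
Compatibility check (pure Neumann): taking v ≡ 1 ∈ V gives 0 = ∫_0^5/3 f dx + (1) − (-2), i.e. ∫_0^5/3 f dx must equal u'(0) − u'(5/3) = -3. Indeed ∫_0^5/3 (6*cos(12*π*x/5) - 9/5) dx = -3, so the data are compatible. The solution is then unique only up to an additive constant (fix it e.g. by requiring ∫_0^5/3 u dx = 0).


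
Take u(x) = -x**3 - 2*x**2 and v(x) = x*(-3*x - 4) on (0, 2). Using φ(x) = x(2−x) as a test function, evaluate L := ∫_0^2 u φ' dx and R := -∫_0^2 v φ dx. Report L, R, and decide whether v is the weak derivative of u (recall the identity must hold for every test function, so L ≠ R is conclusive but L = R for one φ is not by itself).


LHS = 152/15, RHS = 152/15. Yes, v = u' weakly.

u(x) = -x**3 - 2*x**2, classical derivative u'(x) = -3*x**2 - 4*x.
φ(x) = x(2−x), so φ'(x) = 2 - 2*x.
Note φ(0) = φ(2) = 0, so the boundary term u·φ vanishes.
LHS = ∫_0^2 u(x) φ'(x) dx = ∫_0^2 (2*x^4 + 2*x^3 - 4*x^2) dx. Term by term:
  ∫_0^2 2*x^4 dx = 64/5;  ∫_0^2 2*x^3 dx = 8;  ∫_0^2 -4*x^2 dx = -32/3.
Sum: 64/5 + 8 − 32/3 = 152/15.
So LHS = 152/15.
∫_0^2 v(x) φ(x) dx = ∫_0^2 (3*x^4 - 2*x^3 - 8*x^2) dx. Term by term:
  ∫_0^2 3*x^4 dx = 96/5;  ∫_0^2 -2*x^3 dx = -8;  ∫_0^2 -8*x^2 dx = -64/3.
Sum: 96/5 − 8 − 64/3 = -152/15.
So RHS = -∫_0^2 v(x) φ(x) dx = 152/15.
LHS = RHS, so the identity holds for this test φ.
Moreover u is smooth here and v(x) = u'(x) = -3*x**2 - 4*x pointwise, so the identity holds for every test function. Hence v is the weak derivative of u.


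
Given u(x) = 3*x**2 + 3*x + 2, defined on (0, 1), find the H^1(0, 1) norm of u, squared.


||u||_{H^1}^2 = 623/10

The H^1 norm (squared) on an interval (0, L) is
  ||u||_{H^1}^2 = ∫_0^L u(x)^2 dx + ∫_0^L u'(x)^2 dx.
Compute u'(x) = 6*x + 3.
Then u(x)^2 = 9*x**4 + 18*x**3 + 21*x**2 + 12*x + 4 and u'(x)^2 = 36*x**2 + 36*x + 9.
Integrate each monomial from 0 to 1 using ∫_0^1 c·x^n dx = c·1^(n+1)/(n+1):
  ∫_0^1 u(x)^2 dx = ∫_0^1 (9*x^4 + 18*x^3 + 21*x^2 + 12*x + 4) dx. Term by term:
    ∫_0^1 9*x^4 dx = 9/5;  ∫_0^1 18*x^3 dx = 9/2;  ∫_0^1 21*x^2 dx = 7;
    ∫_0^1 12*x dx = 6;  ∫_0^1 4 dx = 4.
  Sum: 9/5 + 9/2 + 7 + 6 + 4 = 233/10.
  ∫_0^1 u'(x)^2 dx = ∫_0^1 (36*x^2 + 36*x + 9) dx. Term by term:
    ∫_0^1 36*x^2 dx = 12;  ∫_0^1 36*x dx = 18;  ∫_0^1 9 dx = 9.
  Sum: 12 + 18 + 9 = 39.
Adding: ||u||_{H^1}^2 = 233/10 + 39 = 623/10.


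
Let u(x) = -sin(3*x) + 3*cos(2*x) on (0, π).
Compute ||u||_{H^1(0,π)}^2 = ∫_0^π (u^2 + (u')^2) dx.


||u||_{H^1(0,π)}^2 = -36 + 55*π/2

u'(x) = -6*sin(2*x) - 3*cos(3*x).
Expand u² and (u')² and integrate term by term on (0, π), using: for integers n ≥ 1, ∫_0^π sin²(nx) dx = ∫_0^π cos²(nx) dx = π/2; for n ≠ n', ∫_0^π sin(nx)sin(n'x) dx = ∫_0^π cos(nx)cos(n'x) dx = 0; and by product-to-sum, ∫_0^π sin(nx)cos(n'x) dx = ½∫_0^π [sin((n+n')x) + sin((n−n')x)] dx, which is 0 when n+n' is even and 2n/(n²−n'²) when n+n' is odd (it need not vanish on (0, π)).
  u² squared terms: (-1)²·∫sin(3x)² dx = 1·π/2 = π/2;  (3)²·∫cos(2x)² dx = 9·π/2 = 9*π/2.
  u² cross terms: 2·(-1)·(3)·∫sin(3x)·cos(2x) dx = -6·(6/5) = -36/5.
  So ∫_0^π u² dx = π/2 + 9*π/2 − 36/5 = -36/5 + 5*π.
  (u')² squared terms: (-6)²·∫sin(2x)² dx = 36·π/2 = 18*π;  (-3)²·∫cos(3x)² dx = 9·π/2 = 9*π/2.
  (u')² cross terms: 2·(-6)·(-3)·∫sin(2x)·cos(3x) dx = 36·(-4/5) = -144/5.
  So ∫_0^π (u')² dx = 18*π + 9*π/2 − 144/5 = -144/5 + 45*π/2.
||u||_{H^1}^2 = (-36/5 + 5*π) + (-144/5 + 45*π/2) = -36 + 55*π/2.


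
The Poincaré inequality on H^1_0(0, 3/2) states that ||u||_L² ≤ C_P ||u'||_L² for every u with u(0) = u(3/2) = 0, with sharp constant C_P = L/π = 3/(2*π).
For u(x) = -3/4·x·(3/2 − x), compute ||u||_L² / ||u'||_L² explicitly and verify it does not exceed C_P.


||u||_L² / ||u'||_L² = 3*sqrt(10)/20 < C_P = 3/(2*π).

u(x) = -3/4·x·(3/2 − x), so u'(x) = 3*x/2 - 9/8.
u(x) = -3/4·x·(3/2 − x) vanishes at x = 0 and x = 3/2, so u ∈ H^1_0(0, 3/2). Differentiate via the product rule and integrate the resulting polynomials term by term.
  ∫_0^3/2 u² dx = ∫_0^3/2 (9*x^4/16 - 27*x^3/16 + 81*x^2/64) dx. Term by term:
    ∫_0^3/2 9*x^4/16 dx = 2187/2560;  ∫_0^3/2 -27*x^3/16 dx = -2187/1024;  ∫_0^3/2 81*x^2/64 dx = 729/512.
  Sum: 2187/2560 − 2187/1024 + 729/512 = 729/5120.
  ∫_0^3/2 (u')² dx = ∫_0^3/2 (9*x^2/4 - 27*x/8 + 81/64) dx. Term by term:
    ∫_0^3/2 9*x^2/4 dx = 81/32;  ∫_0^3/2 -27*x/8 dx = -243/64;  ∫_0^3/2 81/64 dx = 243/128.
  Sum: 81/32 − 243/64 + 243/128 = 81/128.
∫_0^3/2 u² dx = 729/5120, so ||u||_L² = 27*sqrt(5)/160.
∫_0^3/2 (u')² dx = 81/128, so ||u'||_L² = 9*sqrt(2)/16.
Ratio ||u||_L² / ||u'||_L² = 3*sqrt(10)/20.
Sharp Poincaré constant on H^1_0(0, 3/2) is C_P = L/π = 3/(2*π), achieved by sin(2*π/3·x).
A polynomial bump cannot attain the sharp Poincaré constant (only the first sine eigenfunction does), so the ratio is strictly less than C_P, consistent with ||u||_L² ≤ C_P ||u'||_L².


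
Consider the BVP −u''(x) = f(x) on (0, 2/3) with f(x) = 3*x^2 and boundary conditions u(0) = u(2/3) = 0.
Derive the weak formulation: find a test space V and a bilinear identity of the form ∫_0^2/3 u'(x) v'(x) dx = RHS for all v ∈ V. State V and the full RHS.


V = H^1_0(0, 2/3) (so v(0) = v(2/3) = 0); weak form: ∫_0^2/3 u'v' dx = ∫_0^2/3 (3*x^2) v dx for all v ∈ V.

Multiply both sides by a test function v and integrate from 0 to 2/3:
  ∫_0^2/3 −u''(x) v(x) dx = ∫_0^2/3 f(x) v(x) dx.
Integrate the LHS by parts once:
  ∫_0^2/3 −u'' v dx = −[u'(x) v(x)]_0^2/3 + ∫_0^2/3 u'(x) v'(x) dx.
Thus ∫_0^2/3 u'(x) v'(x) dx = ∫_0^2/3 f(x) v(x) dx + [u'(x) v(x)]_0^2/3.
Choose V so that boundary terms are either known or forced to vanish.
u is Dirichlet: u(0) = u(2/3) = 0. Let V = H^1_0(0, 2/3); then v(0) = v(2/3) = 0, and [u' v]_0^2/3 = 0.
Weak formulation: find u (satisfying any essential BC) such that ∫_0^2/3 u'(x) v'(x) dx = ∫_0^2/3 f v dx for all v ∈ V.
Substituting f(x) = 3*x^2, the right-hand side is ∫_0^2/3 (3*x^2) v dx.


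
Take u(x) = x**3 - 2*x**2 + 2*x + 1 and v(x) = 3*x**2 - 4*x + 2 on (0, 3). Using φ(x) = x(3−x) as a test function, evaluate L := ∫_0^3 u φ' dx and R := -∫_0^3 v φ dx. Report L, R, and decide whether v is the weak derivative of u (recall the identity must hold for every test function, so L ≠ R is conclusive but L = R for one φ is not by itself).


LHS = -369/20, RHS = -369/20. Yes, v = u' weakly.

u(x) = x**3 - 2*x**2 + 2*x + 1, classical derivative u'(x) = 3*x**2 - 4*x + 2.
φ(x) = x(3−x), so φ'(x) = 3 - 2*x.
Note φ(0) = φ(3) = 0, so the boundary term u·φ vanishes.
LHS = ∫_0^3 u(x) φ'(x) dx = ∫_0^3 (-2*x^4 + 7*x^3 - 10*x^2 + 4*x + 3) dx. Term by term:
  ∫_0^3 -2*x^4 dx = -486/5;  ∫_0^3 7*x^3 dx = 567/4;  ∫_0^3 -10*x^2 dx = -90;
  ∫_0^3 4*x dx = 18;  ∫_0^3 3 dx = 9.
Sum: -486/5 + 567/4 − 90 + 18 + 9 = -369/20.
So LHS = -369/20.
∫_0^3 v(x) φ(x) dx = ∫_0^3 (-3*x^4 + 13*x^3 - 14*x^2 + 6*x) dx. Term by term:
  ∫_0^3 -3*x^4 dx = -729/5;  ∫_0^3 13*x^3 dx = 1053/4;  ∫_0^3 -14*x^2 dx = -126;
  ∫_0^3 6*x dx = 27.
Sum: -729/5 + 1053/4 − 126 + 27 = 369/20.
So RHS = -∫_0^3 v(x) φ(x) dx = -369/20.
LHS = RHS, so the identity holds for this test φ.
Moreover u is smooth here and v(x) = u'(x) = 3*x**2 - 4*x + 2 pointwise, so the identity holds for every test function. Hence v is the weak derivative of u.


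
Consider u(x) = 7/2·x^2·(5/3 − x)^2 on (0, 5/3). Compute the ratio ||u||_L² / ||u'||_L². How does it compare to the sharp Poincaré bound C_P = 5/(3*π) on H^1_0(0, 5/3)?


||u||_L² / ||u'||_L² = 5*sqrt(3)/18 < C_P = 5/(3*π).

u(x) = 7/2·x^2·(5/3 − x)^2, so u'(x) = 7*x*(3*x - 5)*(6*x - 5)/9.
u(x) = 7/2·x^2·(5/3 − x)^2 vanishes at x = 0 and x = 5/3, so u ∈ H^1_0(0, 5/3). Differentiate via the product rule and integrate the resulting polynomials term by term.
  ∫_0^5/3 u² dx = ∫_0^5/3 (49*x^8/4 - 245*x^7/3 + 1225*x^6/6 - 6125*x^5/27 + 30625*x^4/324) dx. Term by term:
    ∫_0^5/3 49*x^8/4 dx = 95703125/708588;  ∫_0^5/3 -245*x^7/3 dx = -95703125/157464;  ∫_0^5/3 1225*x^6/6 dx = 13671875/13122;
    ∫_0^5/3 -6125*x^5/27 dx = -95703125/118098;  ∫_0^5/3 30625*x^4/324 dx = 19140625/78732.
  Sum: 95703125/708588 − 95703125/157464 + 13671875/13122 − 95703125/118098 + 19140625/78732 = 2734375/1417176.
  ∫_0^5/3 (u')² dx = ∫_0^5/3 (196*x^6 - 980*x^5 + 15925*x^4/9 - 12250*x^3/9 + 30625*x^2/81) dx. Term by term:
    ∫_0^5/3 196*x^6 dx = 2187500/2187;  ∫_0^5/3 -980*x^5 dx = -7656250/2187;  ∫_0^5/3 15925*x^4/9 dx = 9953125/2187;
    ∫_0^5/3 -12250*x^3/9 dx = -3828125/1458;  ∫_0^5/3 30625*x^2/81 dx = 3828125/6561.
  Sum: 2187500/2187 − 7656250/2187 + 9953125/2187 − 3828125/1458 + 3828125/6561 = 109375/13122.
∫_0^5/3 u² dx = 2734375/1417176, so ||u||_L² = 625*sqrt(42)/2916.
∫_0^5/3 (u')² dx = 109375/13122, so ||u'||_L² = 125*sqrt(14)/162.
Ratio ||u||_L² / ||u'||_L² = 5*sqrt(3)/18.
Sharp Poincaré constant on H^1_0(0, 5/3) is C_P = L/π = 5/(3*π), achieved by sin(3*π/5·x).
A polynomial bump cannot attain the sharp Poincaré constant (only the first sine eigenfunction does), so the ratio is strictly less than C_P, consistent with ||u||_L² ≤ C_P ||u'||_L².


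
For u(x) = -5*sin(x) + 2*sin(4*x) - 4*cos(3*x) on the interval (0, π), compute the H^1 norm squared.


||u||_{H^1(0,π)}^2 = -1280/7 + 139*π

u'(x) = 12*sin(3*x) - 5*cos(x) + 8*cos(4*x).
Expand u² and (u')² and integrate term by term on (0, π), using: for integers n ≥ 1, ∫_0^π sin²(nx) dx = ∫_0^π cos²(nx) dx = π/2; for n ≠ n', ∫_0^π sin(nx)sin(n'x) dx = ∫_0^π cos(nx)cos(n'x) dx = 0; and by product-to-sum, ∫_0^π sin(nx)cos(n'x) dx = ½∫_0^π [sin((n+n')x) + sin((n−n')x)] dx, which is 0 when n+n' is even and 2n/(n²−n'²) when n+n' is odd (it need not vanish on (0, π)).
  u² squared terms: (-5)²·∫sin(x)² dx = 25·π/2 = 25*π/2;  (-4)²·∫cos(3x)² dx = 16·π/2 = 8*π;  (2)²·∫sin(4x)² dx = 4·π/2 = 2*π.
  u² cross terms: 2·(-5)·(-4)·∫sin(x)·cos(3x) dx = 40·(0) = 0;  2·(-5)·(2)·∫sin(x)·sin(4x) dx = -20·(0) = 0;  2·(-4)·(2)·∫cos(3x)·sin(4x) dx = -16·(8/7) = -128/7.
  So ∫_0^π u² dx = 25*π/2 + 8*π + 2*π + 0 + 0 − 128/7 = -128/7 + 45*π/2.
  (u')² squared terms: (-5)²·∫cos(x)² dx = 25·π/2 = 25*π/2;  (8)²·∫cos(4x)² dx = 64·π/2 = 32*π;  (12)²·∫sin(3x)² dx = 144·π/2 = 72*π.
  (u')² cross terms: 2·(-5)·(8)·∫cos(x)·cos(4x) dx = -80·(0) = 0;  2·(-5)·(12)·∫cos(x)·sin(3x) dx = -120·(0) = 0;  2·(8)·(12)·∫cos(4x)·sin(3x) dx = 192·(-6/7) = -1152/7.
  So ∫_0^π (u')² dx = 25*π/2 + 32*π + 72*π + 0 + 0 − 1152/7 = -1152/7 + 233*π/2.
||u||_{H^1}^2 = (-128/7 + 45*π/2) + (-1152/7 + 233*π/2) = -1280/7 + 139*π.


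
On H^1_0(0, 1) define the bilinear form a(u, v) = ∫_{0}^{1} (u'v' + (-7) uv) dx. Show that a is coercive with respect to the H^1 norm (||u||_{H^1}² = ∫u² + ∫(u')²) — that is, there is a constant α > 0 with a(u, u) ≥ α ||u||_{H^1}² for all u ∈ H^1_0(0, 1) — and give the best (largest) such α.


α = (-7 + π^2)/(1 + π^2)

Coercivity of a(·,·) on H^1_0(0, 1) means a(u, u) ≥ α ||u||_{H^1}² for every u ∈ H^1_0.
The interval has length L = 1, and Poincaré/coercivity depend only on L. Here a(u, u) = ∫(u')² + (-7)·∫u².
Here c = -7 < 0 with |c| < (π/L)² = π^2, so coercivity still holds. The condition a(u,u) ≥ α||u||_{H^1}² reads (1−α)∫(u')² ≥ (α−c)∫u². Any admissible α is ≤ 1 (rapidly oscillating u have ∫u²/∫(u')² → 0), and α = 1 would force 0 ≥ (1−c)∫u², impossible since c < 1; so 1−α > 0. By the sharp Poincaré inequality on H^1_0 of an interval of length L, ∫(u')² ≥ (π/L)²∫u² with equality for the first sine mode sin(π(x−x₀)/L) (x₀ the left endpoint), so the inequality holds for all u iff (1−α)(π/L)² ≥ α − c, i.e. α ≤ ((π/L)² + c)/((π/L)² + 1) = (1 + c(L/π)²)/(1 + (L/π)²). (Direct route, valid since c ≤ 0: Poincaré gives c∫u² ≥ c(L/π)²∫(u')², so a(u,u) ≥ (1 + c(L/π)²)∫(u')², while ||u||_{H^1}² ≤ (1 + (L/π)²)∫(u')²; dividing yields the same α.) With (π/L)² = π^2 and c = -7, the largest admissible constant is α = ((π/L)² + c)/((π/L)² + 1).
Simplifying, α = (-7 + π^2)/(1 + π^2).


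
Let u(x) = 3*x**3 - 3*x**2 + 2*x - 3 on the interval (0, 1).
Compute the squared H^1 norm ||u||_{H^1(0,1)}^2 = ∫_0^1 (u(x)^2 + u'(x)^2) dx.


||u||_{H^1}^2 = 2209/210

The H^1 norm (squared) on an interval (0, L) is
  ||u||_{H^1}^2 = ∫_0^L u(x)^2 dx + ∫_0^L u'(x)^2 dx.
Compute u'(x) = 9*x**2 - 6*x + 2.
Then u(x)^2 = 9*x**6 - 18*x**5 + 21*x**4 - 30*x**3 + 22*x**2 - 12*x + 9 and u'(x)^2 = 81*x**4 - 108*x**3 + 72*x**2 - 24*x + 4.
Integrate each monomial from 0 to 1 using ∫_0^1 c·x^n dx = c·1^(n+1)/(n+1):
  ∫_0^1 u(x)^2 dx = ∫_0^1 (9*x^6 - 18*x^5 + 21*x^4 - 30*x^3 + 22*x^2 - 12*x + 9) dx. Term by term:
    ∫_0^1 9*x^6 dx = 9/7;  ∫_0^1 -18*x^5 dx = -3;  ∫_0^1 21*x^4 dx = 21/5;
    ∫_0^1 -30*x^3 dx = -15/2;  ∫_0^1 22*x^2 dx = 22/3;  ∫_0^1 -12*x dx = -6;
    ∫_0^1 9 dx = 9.
  Sum: 9/7 − 3 + 21/5 − 15/2 + 22/3 − 6 + 9 = 1117/210.
  ∫_0^1 u'(x)^2 dx = ∫_0^1 (81*x^4 - 108*x^3 + 72*x^2 - 24*x + 4) dx. Term by term:
    ∫_0^1 81*x^4 dx = 81/5;  ∫_0^1 -108*x^3 dx = -27;  ∫_0^1 72*x^2 dx = 24;
    ∫_0^1 -24*x dx = -12;  ∫_0^1 4 dx = 4.
  Sum: 81/5 − 27 + 24 − 12 + 4 = 26/5.
Adding: ||u||_{H^1}^2 = 1117/210 + 26/5 = 2209/210.


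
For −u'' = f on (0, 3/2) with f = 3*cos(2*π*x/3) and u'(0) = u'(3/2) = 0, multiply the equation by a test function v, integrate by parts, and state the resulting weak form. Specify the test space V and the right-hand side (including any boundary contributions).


V = H^1(0, 3/2) (no boundary constraint on v; u is determined up to an additive constant); weak form: ∫_0^3/2 u'v' dx = ∫_0^3/2 (3*cos(2*π*x/3)) v dx for all v ∈ V.

Multiply both sides by a test function v and integrate from 0 to 3/2:
  ∫_0^3/2 −u''(x) v(x) dx = ∫_0^3/2 f(x) v(x) dx.
Integrate the LHS by parts once:
  ∫_0^3/2 −u'' v dx = −[u'(x) v(x)]_0^3/2 + ∫_0^3/2 u'(x) v'(x) dx.
Thus ∫_0^3/2 u'(x) v'(x) dx = ∫_0^3/2 f(x) v(x) dx + [u'(x) v(x)]_0^3/2.
Choose V so that boundary terms are either known or forced to vanish.
u has homogeneous Neumann: u'(0) = u'(3/2) = 0. So [u' v]_0^3/2 = 0·v(3/2) − 0·v(0) = 0 for any v; take V = H^1(0, 3/2).
Weak formulation: find u (satisfying any essential BC) such that ∫_0^3/2 u'(x) v'(x) dx = ∫_0^3/2 f v dx for all v ∈ V (homogeneous Neumann, so boundary terms vanish).
Substituting f(x) = 3*cos(2*π*x/3), the right-hand side is ∫_0^3/2 (3*cos(2*π*x/3)) v dx.
Compatibility check (pure Neumann): taking v ≡ 1 ∈ V gives 0 = ∫_0^3/2 f dx + (0) − (0), i.e. ∫_0^3/2 f dx must equal u'(0) − u'(3/2) = 0. Indeed ∫_0^3/2 (3*cos(2*π*x/3)) dx = 0, so the data are compatible. The solution is then unique only up to an additive constant (fix it e.g. by requiring ∫_0^3/2 u dx = 0).


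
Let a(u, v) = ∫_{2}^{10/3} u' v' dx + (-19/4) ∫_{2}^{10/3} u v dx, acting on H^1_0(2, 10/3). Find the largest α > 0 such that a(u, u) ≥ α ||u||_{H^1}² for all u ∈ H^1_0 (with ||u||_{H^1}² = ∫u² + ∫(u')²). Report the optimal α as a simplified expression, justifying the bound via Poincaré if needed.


α = (-76 + 9*π^2)/(16 + 9*π^2)

Coercivity of a(·,·) on H^1_0(2, 10/3) means a(u, u) ≥ α ||u||_{H^1}² for every u ∈ H^1_0.
The interval has length L = 4/3, and Poincaré/coercivity depend only on L. Here a(u, u) = ∫(u')² + (-19/4)·∫u².
Here c = -19/4 < 0 with |c| < (π/L)² = 9*π^2/16, so coercivity still holds. The condition a(u,u) ≥ α||u||_{H^1}² reads (1−α)∫(u')² ≥ (α−c)∫u². Any admissible α is ≤ 1 (rapidly oscillating u have ∫u²/∫(u')² → 0), and α = 1 would force 0 ≥ (1−c)∫u², impossible since c < 1; so 1−α > 0. By the sharp Poincaré inequality on H^1_0 of an interval of length L, ∫(u')² ≥ (π/L)²∫u² with equality for the first sine mode sin(π(x−x₀)/L) (x₀ the left endpoint), so the inequality holds for all u iff (1−α)(π/L)² ≥ α − c, i.e. α ≤ ((π/L)² + c)/((π/L)² + 1) = (1 + c(L/π)²)/(1 + (L/π)²). (Direct route, valid since c ≤ 0: Poincaré gives c∫u² ≥ c(L/π)²∫(u')², so a(u,u) ≥ (1 + c(L/π)²)∫(u')², while ||u||_{H^1}² ≤ (1 + (L/π)²)∫(u')²; dividing yields the same α.) With (π/L)² = 9*π^2/16 and c = -19/4, the largest admissible constant is α = ((π/L)² + c)/((π/L)² + 1).
Simplifying, α = (-76 + 9*π^2)/(16 + 9*π^2).


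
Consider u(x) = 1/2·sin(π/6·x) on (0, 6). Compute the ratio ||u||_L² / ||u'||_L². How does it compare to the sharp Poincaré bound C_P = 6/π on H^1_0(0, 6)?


||u||_L² / ||u'||_L² = 6/π = C_P.

u(x) = 1/2·sin(π/6·x), so u'(x) = π*cos(π*x/6)/12.
Writing u(x) = A·sin(kπx/L) with A = 1/2 and k = 1, use ∫_0^L sin²(kπx/L) dx = L/2 and ∫_0^L cos²(kπx/L) dx = L/2.
u² = 1/4·sin²(π/6·x) and (u')² = π^2/144·cos²(π/6·x), and each of sin², cos² integrates to L/2 = 3 over (0, 6).
∫_0^6 u² dx = 3/4, so ||u||_L² = sqrt(3)/2.
∫_0^6 (u')² dx = π^2/48, so ||u'||_L² = sqrt(3)*π/12.
Ratio ||u||_L² / ||u'||_L² = 6/π.
Sharp Poincaré constant on H^1_0(0, 6) is C_P = L/π = 6/π, achieved by sin(π/6·x).
This is the k = 1 eigenfunction (up to amplitude), so the ratio equals the sharp Poincaré constant exactly.


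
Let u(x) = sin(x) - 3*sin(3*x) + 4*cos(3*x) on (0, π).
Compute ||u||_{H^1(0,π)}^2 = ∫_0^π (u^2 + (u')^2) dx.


||u||_{H^1(0,π)}^2 = 126*π

u'(x) = -12*sin(3*x) + cos(x) - 9*cos(3*x).
Expand u² and (u')² and integrate term by term on (0, π), using: for integers n ≥ 1, ∫_0^π sin²(nx) dx = ∫_0^π cos²(nx) dx = π/2; for n ≠ n', ∫_0^π sin(nx)sin(n'x) dx = ∫_0^π cos(nx)cos(n'x) dx = 0; and by product-to-sum, ∫_0^π sin(nx)cos(n'x) dx = ½∫_0^π [sin((n+n')x) + sin((n−n')x)] dx, which is 0 when n+n' is even and 2n/(n²−n'²) when n+n' is odd (it need not vanish on (0, π)).
  u² squared terms: (-3)²·∫sin(3x)² dx = 9·π/2 = 9*π/2;  (4)²·∫cos(3x)² dx = 16·π/2 = 8*π;  (1)²·∫sin(x)² dx = 1·π/2 = π/2.
  u² cross terms: 2·(-3)·(4)·∫sin(3x)·cos(3x) dx = -24·(0) = 0;  2·(-3)·(1)·∫sin(3x)·sin(x) dx = -6·(0) = 0;  2·(4)·(1)·∫cos(3x)·sin(x) dx = 8·(0) = 0.
  So ∫_0^π u² dx = 9*π/2 + 8*π + π/2 + 0 + 0 + 0 = 13*π.
  (u')² squared terms: (-12)²·∫sin(3x)² dx = 144·π/2 = 72*π;  (-9)²·∫cos(3x)² dx = 81·π/2 = 81*π/2;  (1)²·∫cos(x)² dx = 1·π/2 = π/2.
  (u')² cross terms: 2·(-12)·(-9)·∫sin(3x)·cos(3x) dx = 216·(0) = 0;  2·(-12)·(1)·∫sin(3x)·cos(x) dx = -24·(0) = 0;  2·(-9)·(1)·∫cos(3x)·cos(x) dx = -18·(0) = 0.
  So ∫_0^π (u')² dx = 72*π + 81*π/2 + π/2 + 0 + 0 + 0 = 113*π.
||u||_{H^1}^2 = (13*π) + (113*π) = 126*π.


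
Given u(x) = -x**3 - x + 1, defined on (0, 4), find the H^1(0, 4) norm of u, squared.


||u||_{H^1}^2 = 483704/105

The H^1 norm (squared) on an interval (0, L) is
  ||u||_{H^1}^2 = ∫_0^L u(x)^2 dx + ∫_0^L u'(x)^2 dx.
Compute u'(x) = -3*x**2 - 1.
Then u(x)^2 = x**6 + 2*x**4 - 2*x**3 + x**2 - 2*x + 1 and u'(x)^2 = 9*x**4 + 6*x**2 + 1.
Integrate each monomial from 0 to 4 using ∫_0^4 c·x^n dx = c·4^(n+1)/(n+1):
  ∫_0^4 u(x)^2 dx = ∫_0^4 (x^6 + 2*x^4 - 2*x^3 + x^2 - 2*x + 1) dx. Term by term:
    ∫_0^4 x^6 dx = 16384/7;  ∫_0^4 2*x^4 dx = 2048/5;  ∫_0^4 -2*x^3 dx = -128;
    ∫_0^4 x^2 dx = 64/3;  ∫_0^4 -2*x dx = -16;  ∫_0^4 1 dx = 4.
  Sum: 16384/7 + 2048/5 − 128 + 64/3 − 16 + 4 = 276308/105.
  ∫_0^4 u'(x)^2 dx = ∫_0^4 (9*x^4 + 6*x^2 + 1) dx. Term by term:
    ∫_0^4 9*x^4 dx = 9216/5;  ∫_0^4 6*x^2 dx = 128;  ∫_0^4 1 dx = 4.
  Sum: 9216/5 + 128 + 4 = 9876/5.
Adding: ||u||_{H^1}^2 = 276308/105 + 9876/5 = 483704/105.


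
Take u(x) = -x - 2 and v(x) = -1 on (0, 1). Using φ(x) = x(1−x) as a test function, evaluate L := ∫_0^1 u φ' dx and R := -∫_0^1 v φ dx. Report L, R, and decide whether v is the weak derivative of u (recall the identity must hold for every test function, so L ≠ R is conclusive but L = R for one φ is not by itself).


LHS = 1/6, RHS = 1/6. Yes, v = u' weakly.

u(x) = -x - 2, classical derivative u'(x) = -1.
φ(x) = x(1−x), so φ'(x) = 1 - 2*x.
Note φ(0) = φ(1) = 0, so the boundary term u·φ vanishes.
LHS = ∫_0^1 u(x) φ'(x) dx = ∫_0^1 (2*x^2 + 3*x - 2) dx. Term by term:
  ∫_0^1 2*x^2 dx = 2/3;  ∫_0^1 3*x dx = 3/2;  ∫_0^1 -2 dx = -2.
Sum: 2/3 + 3/2 − 2 = 1/6.
So LHS = 1/6.
∫_0^1 v(x) φ(x) dx = ∫_0^1 (x^2 - x) dx. Term by term:
  ∫_0^1 x^2 dx = 1/3;  ∫_0^1 -x dx = -1/2.
Sum: 1/3 − 1/2 = -1/6.
So RHS = -∫_0^1 v(x) φ(x) dx = 1/6.
LHS = RHS, so the identity holds for this test φ.
Moreover u is smooth here and v(x) = u'(x) = -1 pointwise, so the identity holds for every test function. Hence v is the weak derivative of u.


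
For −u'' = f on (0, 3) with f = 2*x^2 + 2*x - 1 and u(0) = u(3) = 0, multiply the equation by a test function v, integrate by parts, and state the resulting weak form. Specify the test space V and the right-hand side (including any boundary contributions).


V = H^1_0(0, 3) (so v(0) = v(3) = 0); weak form: ∫_0^3 u'v' dx = ∫_0^3 (2*x^2 + 2*x - 1) v dx for all v ∈ V.

Multiply both sides by a test function v and integrate from 0 to 3:
  ∫_0^3 −u''(x) v(x) dx = ∫_0^3 f(x) v(x) dx.
Integrate the LHS by parts once:
  ∫_0^3 −u'' v dx = −[u'(x) v(x)]_0^3 + ∫_0^3 u'(x) v'(x) dx.
Thus ∫_0^3 u'(x) v'(x) dx = ∫_0^3 f(x) v(x) dx + [u'(x) v(x)]_0^3.
Choose V so that boundary terms are either known or forced to vanish.
u is Dirichlet: u(0) = u(3) = 0. Let V = H^1_0(0, 3); then v(0) = v(3) = 0, and [u' v]_0^3 = 0.
Weak formulation: find u (satisfying any essential BC) such that ∫_0^3 u'(x) v'(x) dx = ∫_0^3 f v dx for all v ∈ V.
Substituting f(x) = 2*x^2 + 2*x - 1, the right-hand side is ∫_0^3 (2*x^2 + 2*x - 1) v dx.


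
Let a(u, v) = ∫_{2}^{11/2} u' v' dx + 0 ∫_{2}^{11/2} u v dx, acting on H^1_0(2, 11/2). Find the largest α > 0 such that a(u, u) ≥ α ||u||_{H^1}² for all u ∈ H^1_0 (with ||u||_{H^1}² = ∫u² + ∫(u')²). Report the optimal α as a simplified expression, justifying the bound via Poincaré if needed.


α = 4*π^2/(4*π^2 + 49)

Coercivity of a(·,·) on H^1_0(2, 11/2) means a(u, u) ≥ α ||u||_{H^1}² for every u ∈ H^1_0.
The interval has length L = 7/2, and Poincaré/coercivity depend only on L. Here a(u, u) = ∫(u')² + (0)·∫u².
Here c = 0, so a(u,u) = ∫(u')² alone. The condition a(u,u) ≥ α||u||_{H^1}² reads (1−α)∫(u')² ≥ (α−c)∫u². Any admissible α is ≤ 1 (rapidly oscillating u have ∫u²/∫(u')² → 0), and α = 1 would force 0 ≥ (1−c)∫u², impossible since c < 1; so 1−α > 0. By the sharp Poincaré inequality on H^1_0 of an interval of length L, ∫(u')² ≥ (π/L)²∫u² with equality for the first sine mode sin(π(x−x₀)/L) (x₀ the left endpoint), so the inequality holds for all u iff (1−α)(π/L)² ≥ α − c, i.e. α ≤ ((π/L)² + c)/((π/L)² + 1) = (1 + c(L/π)²)/(1 + (L/π)²). (Direct route, valid since c ≤ 0: Poincaré gives c∫u² ≥ c(L/π)²∫(u')², so a(u,u) ≥ (1 + c(L/π)²)∫(u')², while ||u||_{H^1}² ≤ (1 + (L/π)²)∫(u')²; dividing yields the same α.) With (π/L)² = 4*π^2/49 and c = 0, the largest admissible constant is α = ((π/L)² + c)/((π/L)² + 1).
Simplifying, α = 4*π^2/(4*π^2 + 49).


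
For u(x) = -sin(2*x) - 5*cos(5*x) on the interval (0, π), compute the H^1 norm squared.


||u||_{H^1(0,π)}^2 = -1040/21 + 655*π/2

u'(x) = 25*sin(5*x) - 2*cos(2*x).
Expand u² and (u')² and integrate term by term on (0, π), using: for integers n ≥ 1, ∫_0^π sin²(nx) dx = ∫_0^π cos²(nx) dx = π/2; for n ≠ n', ∫_0^π sin(nx)sin(n'x) dx = ∫_0^π cos(nx)cos(n'x) dx = 0; and by product-to-sum, ∫_0^π sin(nx)cos(n'x) dx = ½∫_0^π [sin((n+n')x) + sin((n−n')x)] dx, which is 0 when n+n' is even and 2n/(n²−n'²) when n+n' is odd (it need not vanish on (0, π)).
  u² squared terms: (-1)²·∫sin(2x)² dx = 1·π/2 = π/2;  (-5)²·∫cos(5x)² dx = 25·π/2 = 25*π/2.
  u² cross terms: 2·(-1)·(-5)·∫sin(2x)·cos(5x) dx = 10·(-4/21) = -40/21.
  So ∫_0^π u² dx = π/2 + 25*π/2 − 40/21 = -40/21 + 13*π.
  (u')² squared terms: (-2)²·∫cos(2x)² dx = 4·π/2 = 2*π;  (25)²·∫sin(5x)² dx = 625·π/2 = 625*π/2.
  (u')² cross terms: 2·(-2)·(25)·∫cos(2x)·sin(5x) dx = -100·(10/21) = -1000/21.
  So ∫_0^π (u')² dx = 2*π + 625*π/2 − 1000/21 = -1000/21 + 629*π/2.
||u||_{H^1}^2 = (-40/21 + 13*π) + (-1000/21 + 629*π/2) = -1040/21 + 655*π/2.


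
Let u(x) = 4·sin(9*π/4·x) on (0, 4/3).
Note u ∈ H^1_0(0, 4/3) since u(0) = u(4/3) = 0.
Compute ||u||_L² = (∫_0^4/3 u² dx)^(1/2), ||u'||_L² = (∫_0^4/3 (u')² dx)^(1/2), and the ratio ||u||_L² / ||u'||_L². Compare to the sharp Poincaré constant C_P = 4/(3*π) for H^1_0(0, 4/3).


||u||_L² / ||u'||_L² = 4/(9*π) < C_P = 4/(3*π).

u(x) = 4·sin(9*π/4·x), so u'(x) = 9*π*cos(9*π*x/4).
Writing u(x) = A·sin(kπx/L) with A = 4 and k = 3, use ∫_0^L sin²(kπx/L) dx = L/2 and ∫_0^L cos²(kπx/L) dx = L/2.
u² = 16·sin²(9*π/4·x) and (u')² = 81*π^2·cos²(9*π/4·x), and each of sin², cos² integrates to L/2 = 2/3 over (0, 4/3).
∫_0^4/3 u² dx = 32/3, so ||u||_L² = 4*sqrt(6)/3.
∫_0^4/3 (u')² dx = 54*π^2, so ||u'||_L² = 3*sqrt(6)*π.
Ratio ||u||_L² / ||u'||_L² = 4/(9*π).
Sharp Poincaré constant on H^1_0(0, 4/3) is C_P = L/π = 4/(3*π), achieved by sin(3*π/4·x).
This is the k = 3 harmonic; the ratio L/(kπ) is strictly less than C_P = L/π, consistent with the sharp inequality ||u||_L² ≤ C_P ||u'||_L².


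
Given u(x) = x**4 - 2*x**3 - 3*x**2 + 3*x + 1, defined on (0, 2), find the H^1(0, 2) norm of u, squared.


||u||_{H^1}^2 = 2056/45

The H^1 norm (squared) on an interval (0, L) is
  ||u||_{H^1}^2 = ∫_0^L u(x)^2 dx + ∫_0^L u'(x)^2 dx.
Compute u'(x) = 4*x**3 - 6*x**2 - 6*x + 3.
Then u(x)^2 = x**8 - 4*x**7 - 2*x**6 + 18*x**5 - x**4 - 22*x**3 + 3*x**2 + 6*x + 1 and u'(x)^2 = 16*x**6 - 48*x**5 - 12*x**4 + 96*x**3 - 36*x + 9.
Integrate each monomial from 0 to 2 using ∫_0^2 c·x^n dx = c·2^(n+1)/(n+1):
  ∫_0^2 u(x)^2 dx = ∫_0^2 (x^8 - 4*x^7 - 2*x^6 + 18*x^5 - x^4 - 22*x^3 + 3*x^2 + 6*x + 1) dx. Term by term:
    ∫_0^2 x^8 dx = 512/9;  ∫_0^2 -4*x^7 dx = -128;  ∫_0^2 -2*x^6 dx = -256/7;
    ∫_0^2 18*x^5 dx = 192;  ∫_0^2 -x^4 dx = -32/5;  ∫_0^2 -22*x^3 dx = -88;
    ∫_0^2 3*x^2 dx = 8;  ∫_0^2 6*x dx = 12;  ∫_0^2 1 dx = 2.
  Sum: 512/9 − 128 − 256/7 + 192 − 32/5 − 88 + 8 + 12 + 2 = 3754/315.
  ∫_0^2 u'(x)^2 dx = ∫_0^2 (16*x^6 - 48*x^5 - 12*x^4 + 96*x^3 - 36*x + 9) dx. Term by term:
    ∫_0^2 16*x^6 dx = 2048/7;  ∫_0^2 -48*x^5 dx = -512;  ∫_0^2 -12*x^4 dx = -384/5;
    ∫_0^2 96*x^3 dx = 384;  ∫_0^2 -36*x dx = -72;  ∫_0^2 9 dx = 18.
  Sum: 2048/7 − 512 − 384/5 + 384 − 72 + 18 = 1182/35.
Adding: ||u||_{H^1}^2 = 3754/315 + 1182/35 = 2056/45.
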